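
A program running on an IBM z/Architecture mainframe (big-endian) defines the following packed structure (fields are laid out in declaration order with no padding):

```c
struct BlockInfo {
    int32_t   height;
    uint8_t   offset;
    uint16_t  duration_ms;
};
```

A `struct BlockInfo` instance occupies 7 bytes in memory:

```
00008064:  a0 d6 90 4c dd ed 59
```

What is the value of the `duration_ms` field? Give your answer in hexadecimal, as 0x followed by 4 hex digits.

`duration_ms` follows `height` (4 B), `offset` (1 B), so it starts at offset 4 + 1 = 5 and occupies 2 bytes.
Bytes at offsets 5..6: ED 59.
In big-endian order the high byte comes first in memory.
The bytes are already most-significant first: 0xED59.

0xED59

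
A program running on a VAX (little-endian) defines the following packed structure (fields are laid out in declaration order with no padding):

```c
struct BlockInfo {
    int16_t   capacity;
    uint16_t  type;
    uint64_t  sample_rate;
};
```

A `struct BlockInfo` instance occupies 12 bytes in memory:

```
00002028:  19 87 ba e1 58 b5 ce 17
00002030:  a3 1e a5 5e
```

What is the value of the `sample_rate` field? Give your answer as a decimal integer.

`sample_rate` follows `capacity` (2 B), `type` (2 B), so it starts at offset 2 + 2 = 4 and occupies 8 bytes.
Bytes at offsets 4..11: 58 B5 CE 17 A3 1E A5 5E.
In little-endian order the low byte comes first in memory.
Reassemble most-significant byte first: 5E A5 1E A3 17 CE B5 58 → 0x5EA51EA317CEB558.
0x5EA51EA317CEB558 = 6819890896550409560.

6819890896550409560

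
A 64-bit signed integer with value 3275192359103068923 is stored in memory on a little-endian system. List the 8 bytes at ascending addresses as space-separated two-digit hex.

3275192359103068923 in hexadecimal, padded to 64 bits, is 0x2D73D2190F697AFB.
Split into bytes (most-significant first): 2D 73 D2 19 0F 69 7A FB.
Little-endian stores the least-significant byte at the lowest address.
So at ascending addresses the bytes are FB 7A 69 0F 19 D2 73 2D.

FB 7A 69 0F 19 D2 73 2D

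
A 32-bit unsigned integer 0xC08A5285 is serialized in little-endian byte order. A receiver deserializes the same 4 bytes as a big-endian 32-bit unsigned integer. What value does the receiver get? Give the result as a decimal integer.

Stored little-endian, the bytes at ascending addresses are 85 52 8A C0.
Read back as big-endian, the last byte is least significant, giving 0x85528AC0.
0x85528AC0 = 2236779200.

2236779200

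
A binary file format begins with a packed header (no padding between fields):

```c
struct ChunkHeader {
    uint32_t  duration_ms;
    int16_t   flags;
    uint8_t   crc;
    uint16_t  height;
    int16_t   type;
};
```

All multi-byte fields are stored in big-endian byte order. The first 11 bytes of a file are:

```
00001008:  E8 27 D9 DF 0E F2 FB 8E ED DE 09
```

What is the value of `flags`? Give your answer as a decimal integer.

3826

`flags` follows `duration_ms` (4 bytes), so it starts at byte offset 4 and occupies 2 bytes.
Bytes at offsets 4..5: 0E F2.
Big-endian stores the most-significant byte at the lowest address.
The bytes are already most-significant first: 0x0EF2.
0x0EF2 = 3826.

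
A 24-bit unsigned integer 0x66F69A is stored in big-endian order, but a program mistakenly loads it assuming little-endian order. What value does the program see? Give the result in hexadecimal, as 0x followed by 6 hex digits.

Stored big-endian, the bytes at ascending addresses are 66 F6 9A.
Read back as little-endian, the first byte is least significant, giving 0x9AF666.

0x9AF666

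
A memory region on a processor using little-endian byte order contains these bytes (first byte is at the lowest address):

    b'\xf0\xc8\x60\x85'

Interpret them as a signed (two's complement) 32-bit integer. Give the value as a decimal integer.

-2057254672

Little-endian stores the least-significant byte at the lowest address.
Reassemble most-significant byte first: 85 60 C8 F0 → 0x8560C8F0.
Top bit is set, so as a signed 32-bit value this is 0x8560C8F0 − 2^32 = -2057254672.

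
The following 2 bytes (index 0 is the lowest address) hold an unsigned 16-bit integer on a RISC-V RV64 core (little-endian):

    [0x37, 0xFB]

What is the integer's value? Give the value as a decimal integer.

64311

Little-endian stores the least-significant byte at the lowest address.
Reassemble most-significant byte first: FB 37 → 0xFB37.
0xFB37 = 64311.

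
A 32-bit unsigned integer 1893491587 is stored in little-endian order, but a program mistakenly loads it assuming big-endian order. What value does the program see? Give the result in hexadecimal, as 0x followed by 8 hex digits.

0x8363DC70

1893491587 in 32-bit hexadecimal is 0x70DC6383.
Stored little-endian, the bytes at ascending addresses are 83 63 DC 70.
Read back as big-endian, the last byte is least significant, giving 0x8363DC70.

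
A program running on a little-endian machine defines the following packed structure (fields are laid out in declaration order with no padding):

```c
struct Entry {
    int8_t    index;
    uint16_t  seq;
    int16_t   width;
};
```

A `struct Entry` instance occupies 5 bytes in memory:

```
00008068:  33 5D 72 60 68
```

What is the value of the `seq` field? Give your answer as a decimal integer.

`seq` follows `index` (1 byte), so it starts at byte offset 1 and occupies 2 bytes.
Bytes at offsets 1..2: 5D 72.
In little-endian order the low byte comes first in memory.
Reassemble most-significant byte first: 72 5D → 0x725D.
0x725D = 29277.

29277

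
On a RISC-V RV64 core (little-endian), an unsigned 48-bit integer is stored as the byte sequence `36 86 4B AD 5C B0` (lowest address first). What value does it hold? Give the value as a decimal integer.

193912090887734

Little-endian: lowest address holds the least-significant byte.
Reassemble most-significant byte first: B0 5C AD 4B 86 36 → 0xB05CAD4B8636.
0xB05CAD4B8636 = 193912090887734.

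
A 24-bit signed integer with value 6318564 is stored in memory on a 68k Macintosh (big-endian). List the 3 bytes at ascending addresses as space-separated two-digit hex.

6318564 in hexadecimal, padded to 24 bits, is 0x6069E4.
Split into bytes (most-significant first): 60 69 E4.
Big-endian: lowest address holds the most-significant byte.
So the memory order matches the most-significant-first order: 60 69 E4.

60 69 E4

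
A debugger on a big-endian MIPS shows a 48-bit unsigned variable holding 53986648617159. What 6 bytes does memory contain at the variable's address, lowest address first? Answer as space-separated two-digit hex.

53986648617159 in hexadecimal, padded to 48 bits, is 0x3119BF0370C7.
Split into bytes (most-significant first): 31 19 BF 03 70 C7.
In big-endian order the high byte comes first in memory.
So the memory order matches the most-significant-first order: 31 19 BF 03 70 C7.

31 19 BF 03 70 C7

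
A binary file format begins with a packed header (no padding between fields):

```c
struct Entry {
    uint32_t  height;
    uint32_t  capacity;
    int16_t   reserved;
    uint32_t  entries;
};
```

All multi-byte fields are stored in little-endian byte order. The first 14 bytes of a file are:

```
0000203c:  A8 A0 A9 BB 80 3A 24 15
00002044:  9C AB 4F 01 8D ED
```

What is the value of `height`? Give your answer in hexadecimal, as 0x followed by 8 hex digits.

0xBBA9A0A8

`height` is the first field, at byte offset 0, occupying 4 bytes.
Bytes at offsets 0..3: A8 A0 A9 BB.
Little-endian stores the least-significant byte at the lowest address.
Reassemble most-significant byte first: BB A9 A0 A8 → 0xBBA9A0A8.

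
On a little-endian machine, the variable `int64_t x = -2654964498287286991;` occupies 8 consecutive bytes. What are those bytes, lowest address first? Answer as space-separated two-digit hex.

Two's complement of -2654964498287286991 in 64 bits: 2654964498287286991 = 0x24D8542503AFDACF; invert → 0xDB27ABDAFC502530; add 1 → 0xDB27ABDAFC502531.
Split into bytes (most-significant first): DB 27 AB DA FC 50 25 31.
Little-endian stores the least-significant byte at the lowest address.
So at ascending addresses the bytes are 31 25 50 FC DA AB 27 DB.

31 25 50 FC DA AB 27 DB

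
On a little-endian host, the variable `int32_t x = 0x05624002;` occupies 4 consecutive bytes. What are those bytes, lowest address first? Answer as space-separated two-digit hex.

02 40 62 05

Split into bytes (most-significant first): 05 62 40 02.
Little-endian stores the least-significant byte at the lowest address.
So at ascending addresses the bytes are 02 40 62 05.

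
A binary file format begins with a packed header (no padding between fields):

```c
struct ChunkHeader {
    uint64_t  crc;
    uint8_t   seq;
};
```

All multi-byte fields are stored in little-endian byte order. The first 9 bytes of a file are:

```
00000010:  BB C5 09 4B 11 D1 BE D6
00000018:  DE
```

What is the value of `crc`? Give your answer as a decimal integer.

15474035241895183803

`crc` is the first field, at byte offset 0, occupying 8 bytes.
Bytes at offsets 0..7: BB C5 09 4B 11 D1 BE D6.
Little-endian: lowest address holds the least-significant byte.
Reassemble most-significant byte first: D6 BE D1 11 4B 09 C5 BB → 0xD6BED1114B09C5BB.
0xD6BED1114B09C5BB = 15474035241895183803.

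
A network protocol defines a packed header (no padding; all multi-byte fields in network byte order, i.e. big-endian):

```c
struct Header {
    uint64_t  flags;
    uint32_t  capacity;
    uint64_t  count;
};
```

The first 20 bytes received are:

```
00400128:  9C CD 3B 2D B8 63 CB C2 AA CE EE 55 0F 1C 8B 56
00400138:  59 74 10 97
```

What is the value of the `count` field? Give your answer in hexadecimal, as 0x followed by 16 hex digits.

0x0F1C8B5659741097

`count` follows `flags` (8 B), `capacity` (4 B), so it starts at offset 8 + 4 = 12 and occupies 8 bytes.
Bytes at offsets 12..19: 0F 1C 8B 56 59 74 10 97.
Big-endian: lowest address holds the most-significant byte.
The bytes are already most-significant first: 0x0F1C8B5659741097.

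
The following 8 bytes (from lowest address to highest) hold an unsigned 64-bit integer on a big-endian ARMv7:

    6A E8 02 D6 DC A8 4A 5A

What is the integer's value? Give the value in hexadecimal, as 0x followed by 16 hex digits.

0x6AE802D6DCA84A5A

In big-endian order the high byte comes first in memory.
The bytes are already most-significant first: 0x6AE802D6DCA84A5A.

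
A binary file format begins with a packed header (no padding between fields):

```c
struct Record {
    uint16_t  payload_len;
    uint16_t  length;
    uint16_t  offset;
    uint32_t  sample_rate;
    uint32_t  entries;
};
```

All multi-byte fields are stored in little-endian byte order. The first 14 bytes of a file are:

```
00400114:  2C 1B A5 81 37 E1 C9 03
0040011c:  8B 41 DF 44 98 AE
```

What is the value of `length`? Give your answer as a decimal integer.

`length` follows `payload_len` (2 bytes), so it starts at byte offset 2 and occupies 2 bytes.
Bytes at offsets 2..3: A5 81.
Little-endian stores the least-significant byte at the lowest address.
Reassemble most-significant byte first: 81 A5 → 0x81A5.
0x81A5 = 33189.

33189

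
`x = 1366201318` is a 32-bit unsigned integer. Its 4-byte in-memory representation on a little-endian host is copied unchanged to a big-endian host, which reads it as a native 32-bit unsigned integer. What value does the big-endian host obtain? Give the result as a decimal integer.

1366201318 in 32-bit hexadecimal is 0x516E93E6.
Stored little-endian, the bytes at ascending addresses are E6 93 6E 51.
Read back as big-endian, the last byte is least significant, giving 0xE6936E51.
0xE6936E51 = 3868421713.

3868421713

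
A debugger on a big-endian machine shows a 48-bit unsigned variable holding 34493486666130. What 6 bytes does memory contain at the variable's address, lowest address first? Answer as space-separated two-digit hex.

34493486666130 in hexadecimal, padded to 48 bits, is 0x1F5F24051192.
Split into bytes (most-significant first): 1F 5F 24 05 11 92.
In big-endian order the high byte comes first in memory.
So the memory order matches the most-significant-first order: 1F 5F 24 05 11 92.

1F 5F 24 05 11 92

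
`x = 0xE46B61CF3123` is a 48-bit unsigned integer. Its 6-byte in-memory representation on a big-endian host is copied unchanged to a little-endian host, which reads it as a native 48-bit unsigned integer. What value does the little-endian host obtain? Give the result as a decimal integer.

38696839637988

Stored big-endian, the bytes at ascending addresses are E4 6B 61 CF 31 23.
Read back as little-endian, the first byte is least significant, giving 0x2331CF616BE4.
0x2331CF616BE4 = 38696839637988.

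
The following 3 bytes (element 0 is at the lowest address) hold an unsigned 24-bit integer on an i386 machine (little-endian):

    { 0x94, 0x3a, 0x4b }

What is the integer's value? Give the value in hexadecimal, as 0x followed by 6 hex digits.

Little-endian stores the least-significant byte at the lowest address.
Reassemble most-significant byte first: 4B 3A 94 → 0x4B3A94.

0x4B3A94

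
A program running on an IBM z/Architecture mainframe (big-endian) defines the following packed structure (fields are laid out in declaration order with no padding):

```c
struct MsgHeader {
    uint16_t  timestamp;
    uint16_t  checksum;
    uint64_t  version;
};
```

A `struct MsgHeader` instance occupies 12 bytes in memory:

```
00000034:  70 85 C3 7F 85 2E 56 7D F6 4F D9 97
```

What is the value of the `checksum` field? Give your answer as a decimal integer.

50047

`checksum` follows `timestamp` (2 bytes), so it starts at byte offset 2 and occupies 2 bytes.
Bytes at offsets 2..3: C3 7F.
Big-endian: lowest address holds the most-significant byte.
The bytes are already most-significant first: 0xC37F.
0xC37F = 50047.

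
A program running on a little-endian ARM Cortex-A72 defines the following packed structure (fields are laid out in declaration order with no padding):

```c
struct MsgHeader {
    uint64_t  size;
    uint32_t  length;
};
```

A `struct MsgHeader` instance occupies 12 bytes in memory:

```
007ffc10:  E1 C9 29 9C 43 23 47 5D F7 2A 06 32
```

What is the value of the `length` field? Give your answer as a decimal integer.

`length` follows `size` (8 bytes), so it starts at byte offset 8 and occupies 4 bytes.
Bytes at offsets 8..11: F7 2A 06 32.
Little-endian: lowest address holds the least-significant byte.
Reassemble most-significant byte first: 32 06 2A F7 → 0x32062AF7.
0x32062AF7 = 839265015.

839265015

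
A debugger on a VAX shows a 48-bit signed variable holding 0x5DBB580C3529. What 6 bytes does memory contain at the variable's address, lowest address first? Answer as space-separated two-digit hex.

Split into bytes (most-significant first): 5D BB 58 0C 35 29.
In little-endian order the low byte comes first in memory.
So at ascending addresses the bytes are 29 35 0C 58 BB 5D.

29 35 0C 58 BB 5D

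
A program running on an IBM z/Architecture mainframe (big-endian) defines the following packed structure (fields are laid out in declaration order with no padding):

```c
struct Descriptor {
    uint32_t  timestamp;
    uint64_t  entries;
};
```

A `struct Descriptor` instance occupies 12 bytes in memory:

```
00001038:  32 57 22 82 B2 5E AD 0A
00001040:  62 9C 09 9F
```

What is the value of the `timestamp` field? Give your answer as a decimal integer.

844571266

`timestamp` is the first field, at byte offset 0, occupying 4 bytes.
Bytes at offsets 0..3: 32 57 22 82.
Big-endian stores the most-significant byte at the lowest address.
The bytes are already most-significant first: 0x32572282.
0x32572282 = 844571266.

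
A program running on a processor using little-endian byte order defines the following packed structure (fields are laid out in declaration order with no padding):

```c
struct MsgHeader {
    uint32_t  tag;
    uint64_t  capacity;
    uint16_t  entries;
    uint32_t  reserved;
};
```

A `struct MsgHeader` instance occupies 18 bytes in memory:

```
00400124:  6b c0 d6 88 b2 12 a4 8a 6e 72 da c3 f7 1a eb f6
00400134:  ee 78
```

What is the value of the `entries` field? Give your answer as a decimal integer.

`entries` follows `tag` (4 B), `capacity` (8 B), so it starts at offset 4 + 8 = 12 and occupies 2 bytes.
Bytes at offsets 12..13: F7 1A.
In little-endian order the low byte comes first in memory.
Reassemble most-significant byte first: 1A F7 → 0x1AF7.
0x1AF7 = 6903.

6903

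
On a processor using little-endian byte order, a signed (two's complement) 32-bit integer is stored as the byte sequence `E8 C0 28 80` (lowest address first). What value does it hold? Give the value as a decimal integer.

In little-endian order the low byte comes first in memory.
Reassemble most-significant byte first: 80 28 C0 E8 → 0x8028C0E8.
Top bit is set, so as a signed 32-bit value this is 0x8028C0E8 − 2^32 = -2144812824.

-2144812824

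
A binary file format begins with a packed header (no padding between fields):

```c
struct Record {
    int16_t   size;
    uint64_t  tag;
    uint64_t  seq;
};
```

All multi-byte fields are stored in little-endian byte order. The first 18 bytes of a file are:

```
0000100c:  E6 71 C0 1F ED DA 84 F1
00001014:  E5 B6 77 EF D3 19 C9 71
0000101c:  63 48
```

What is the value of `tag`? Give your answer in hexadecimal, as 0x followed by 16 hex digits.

0xB6E5F184DAED1FC0

`tag` follows `size` (2 bytes), so it starts at byte offset 2 and occupies 8 bytes.
Bytes at offsets 2..9: C0 1F ED DA 84 F1 E5 B6.
Little-endian: lowest address holds the least-significant byte.
Reassemble most-significant byte first: B6 E5 F1 84 DA ED 1F C0 → 0xB6E5F184DAED1FC0.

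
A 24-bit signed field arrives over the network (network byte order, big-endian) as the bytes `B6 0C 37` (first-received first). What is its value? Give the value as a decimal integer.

-4846537

Big-endian stores the most-significant byte at the lowest address.
The bytes are already most-significant first: 0xB60C37.
Top bit is set, so as a signed 24-bit value this is 0xB60C37 − 2^24 = -4846537.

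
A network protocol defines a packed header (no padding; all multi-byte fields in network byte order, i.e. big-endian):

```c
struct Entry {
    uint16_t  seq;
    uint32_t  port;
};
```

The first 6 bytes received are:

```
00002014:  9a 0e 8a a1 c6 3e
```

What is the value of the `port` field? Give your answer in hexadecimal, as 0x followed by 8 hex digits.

0x8AA1C63E

`port` follows `seq` (2 bytes), so it starts at byte offset 2 and occupies 4 bytes.
Bytes at offsets 2..5: 8A A1 C6 3E.
Big-endian: lowest address holds the most-significant byte.
The bytes are already most-significant first: 0x8AA1C63E.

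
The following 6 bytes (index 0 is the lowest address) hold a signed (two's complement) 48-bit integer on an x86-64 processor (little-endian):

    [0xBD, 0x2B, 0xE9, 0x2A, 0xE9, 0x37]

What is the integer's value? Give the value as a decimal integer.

Little-endian stores the least-significant byte at the lowest address.
Reassemble most-significant byte first: 37 E9 2A E9 2B BD → 0x37E92AE92BBD.
0x37E92AE92BBD = 61474586831805.

61474586831805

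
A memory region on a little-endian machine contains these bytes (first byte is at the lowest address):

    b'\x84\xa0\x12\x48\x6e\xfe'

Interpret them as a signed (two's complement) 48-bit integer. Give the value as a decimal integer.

-1725367672700

Little-endian stores the least-significant byte at the lowest address.
Reassemble most-significant byte first: FE 6E 48 12 A0 84 → 0xFE6E4812A084.
Top bit is set, so as a signed 48-bit value this is 0xFE6E4812A084 − 2^48 = -1725367672700.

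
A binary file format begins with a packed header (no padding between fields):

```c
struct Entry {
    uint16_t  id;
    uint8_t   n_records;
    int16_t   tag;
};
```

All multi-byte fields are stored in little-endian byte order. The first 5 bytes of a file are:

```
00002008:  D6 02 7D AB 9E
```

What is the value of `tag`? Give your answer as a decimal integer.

`tag` follows `id` (2 B), `n_records` (1 B), so it starts at offset 2 + 1 = 3 and occupies 2 bytes.
Bytes at offsets 3..4: AB 9E.
Little-endian stores the least-significant byte at the lowest address.
Reassemble most-significant byte first: 9E AB → 0x9EAB.
Top bit is set, so as a signed 16-bit value this is 0x9EAB − 2^16 = -24917.

-24917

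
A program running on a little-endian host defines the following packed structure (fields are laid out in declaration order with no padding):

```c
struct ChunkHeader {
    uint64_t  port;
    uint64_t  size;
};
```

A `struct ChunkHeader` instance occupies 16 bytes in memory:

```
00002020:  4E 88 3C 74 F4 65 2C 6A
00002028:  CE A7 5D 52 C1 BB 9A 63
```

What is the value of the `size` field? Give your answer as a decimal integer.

7177255395153258446

`size` follows `port` (8 bytes), so it starts at byte offset 8 and occupies 8 bytes.
Bytes at offsets 8..15: CE A7 5D 52 C1 BB 9A 63.
Little-endian: lowest address holds the least-significant byte.
Reassemble most-significant byte first: 63 9A BB C1 52 5D A7 CE → 0x639ABBC1525DA7CE.
0x639ABBC1525DA7CE = 7177255395153258446.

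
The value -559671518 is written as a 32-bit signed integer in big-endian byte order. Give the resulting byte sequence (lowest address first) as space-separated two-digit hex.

DE A4 17 22

Two's complement of -559671518 in 32 bits: 559671518 = 0x215BE8DE; invert → 0xDEA41721; add 1 → 0xDEA41722.
Split into bytes (most-significant first): DE A4 17 22.
In big-endian order the high byte comes first in memory.
So the memory order matches the most-significant-first order: DE A4 17 22.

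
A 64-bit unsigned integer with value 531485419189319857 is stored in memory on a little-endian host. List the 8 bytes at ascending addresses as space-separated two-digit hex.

B1 38 14 3E 2C 37 60 07

531485419189319857 in hexadecimal, padded to 64 bits, is 0x0760372C3E1438B1.
Split into bytes (most-significant first): 07 60 37 2C 3E 14 38 B1.
Little-endian stores the least-significant byte at the lowest address.
So at ascending addresses the bytes are B1 38 14 3E 2C 37 60 07.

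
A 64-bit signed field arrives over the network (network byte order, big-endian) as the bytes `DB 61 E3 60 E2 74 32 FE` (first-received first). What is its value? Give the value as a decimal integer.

-2638577901406768386

In big-endian order the high byte comes first in memory.
The bytes are already most-significant first: 0xDB61E360E27432FE.
Top bit is set, so as a signed 64-bit value this is 0xDB61E360E27432FE − 2^64 = -2638577901406768386.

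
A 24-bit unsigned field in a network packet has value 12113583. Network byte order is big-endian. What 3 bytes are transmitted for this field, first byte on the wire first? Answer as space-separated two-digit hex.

12113583 in hexadecimal, padded to 24 bits, is 0xB8D6AF.
Split into bytes (most-significant first): B8 D6 AF.
Big-endian: lowest address holds the most-significant byte.
So the memory order matches the most-significant-first order: B8 D6 AF.

B8 D6 AF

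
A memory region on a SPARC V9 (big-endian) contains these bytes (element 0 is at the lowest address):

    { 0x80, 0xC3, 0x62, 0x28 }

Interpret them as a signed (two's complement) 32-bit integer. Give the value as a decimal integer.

Big-endian stores the most-significant byte at the lowest address.
The bytes are already most-significant first: 0x80C36228.
Top bit is set, so as a signed 32-bit value this is 0x80C36228 − 2^32 = -2134679000.

-2134679000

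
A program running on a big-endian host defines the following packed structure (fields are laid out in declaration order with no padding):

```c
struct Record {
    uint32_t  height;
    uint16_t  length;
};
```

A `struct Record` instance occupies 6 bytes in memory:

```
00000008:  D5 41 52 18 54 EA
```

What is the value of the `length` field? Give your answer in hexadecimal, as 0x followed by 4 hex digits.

0x54EA

`length` follows `height` (4 bytes), so it starts at byte offset 4 and occupies 2 bytes.
Bytes at offsets 4..5: 54 EA.
Big-endian: lowest address holds the most-significant byte.
The bytes are already most-significant first: 0x54EA.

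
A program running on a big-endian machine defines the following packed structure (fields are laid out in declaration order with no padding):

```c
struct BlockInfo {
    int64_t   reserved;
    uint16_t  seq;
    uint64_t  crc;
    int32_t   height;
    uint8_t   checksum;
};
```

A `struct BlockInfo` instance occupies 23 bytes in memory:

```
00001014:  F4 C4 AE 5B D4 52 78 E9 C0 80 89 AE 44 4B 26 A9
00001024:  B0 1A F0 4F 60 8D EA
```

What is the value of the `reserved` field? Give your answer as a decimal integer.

-809330323592414999

`reserved` is the first field, at byte offset 0, occupying 8 bytes.
Bytes at offsets 0..7: F4 C4 AE 5B D4 52 78 E9.
Big-endian stores the most-significant byte at the lowest address.
The bytes are already most-significant first: 0xF4C4AE5BD45278E9.
Top bit is set, so as a signed 64-bit value this is 0xF4C4AE5BD45278E9 − 2^64 = -809330323592414999.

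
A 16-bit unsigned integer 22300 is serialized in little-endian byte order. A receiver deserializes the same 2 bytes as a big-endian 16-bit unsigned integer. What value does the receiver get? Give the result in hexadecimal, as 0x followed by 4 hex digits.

0x1C57

22300 in 16-bit hexadecimal is 0x571C.
Stored little-endian, the bytes at ascending addresses are 1C 57.
Read back as big-endian, the last byte is least significant, giving 0x1C57.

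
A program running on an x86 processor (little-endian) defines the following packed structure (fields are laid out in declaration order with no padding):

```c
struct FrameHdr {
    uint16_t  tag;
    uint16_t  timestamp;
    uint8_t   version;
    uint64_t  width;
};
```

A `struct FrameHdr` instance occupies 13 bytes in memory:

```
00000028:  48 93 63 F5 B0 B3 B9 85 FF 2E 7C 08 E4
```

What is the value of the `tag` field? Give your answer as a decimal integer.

37704

`tag` is the first field, at byte offset 0, occupying 2 bytes.
Bytes at offsets 0..1: 48 93.
Little-endian stores the least-significant byte at the lowest address.
Reassemble most-significant byte first: 93 48 → 0x9348.
0x9348 = 37704.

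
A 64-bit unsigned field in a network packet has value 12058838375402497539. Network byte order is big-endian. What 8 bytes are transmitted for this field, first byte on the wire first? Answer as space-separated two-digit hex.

12058838375402497539 in hexadecimal, padded to 64 bits, is 0xA759999CA9B6E603.
Split into bytes (most-significant first): A7 59 99 9C A9 B6 E6 03.
In big-endian order the high byte comes first in memory.
So the memory order matches the most-significant-first order: A7 59 99 9C A9 B6 E6 03.

A7 59 99 9C A9 B6 E6 03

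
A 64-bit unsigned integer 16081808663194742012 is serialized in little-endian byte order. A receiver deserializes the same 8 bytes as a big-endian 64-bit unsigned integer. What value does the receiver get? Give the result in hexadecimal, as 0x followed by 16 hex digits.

16081808663194742012 in 64-bit hexadecimal is 0xDF2E0FC62B85ACFC.
Stored little-endian, the bytes at ascending addresses are FC AC 85 2B C6 0F 2E DF.
Read back as big-endian, the last byte is least significant, giving 0xFCAC852BC60F2EDF.

0xFCAC852BC60F2EDF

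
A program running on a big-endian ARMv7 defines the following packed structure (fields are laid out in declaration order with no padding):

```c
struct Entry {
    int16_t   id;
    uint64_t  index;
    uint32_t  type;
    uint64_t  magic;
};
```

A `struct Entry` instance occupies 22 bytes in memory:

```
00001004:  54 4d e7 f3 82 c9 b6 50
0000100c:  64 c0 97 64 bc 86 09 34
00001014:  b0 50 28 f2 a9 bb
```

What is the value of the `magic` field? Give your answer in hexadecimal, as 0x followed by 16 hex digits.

`magic` follows `id` (2 B), `index` (8 B), `type` (4 B), so it starts at offset 2 + 8 + 4 = 14 and occupies 8 bytes.
Bytes at offsets 14..21: 09 34 B0 50 28 F2 A9 BB.
In big-endian order the high byte comes first in memory.
The bytes are already most-significant first: 0x0934B05028F2A9BB.

0x0934B05028F2A9BB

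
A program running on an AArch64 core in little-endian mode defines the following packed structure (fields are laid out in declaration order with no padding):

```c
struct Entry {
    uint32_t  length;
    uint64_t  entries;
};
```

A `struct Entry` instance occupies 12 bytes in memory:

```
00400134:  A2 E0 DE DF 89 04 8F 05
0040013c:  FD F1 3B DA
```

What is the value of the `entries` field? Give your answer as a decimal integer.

15725428592916497545

`entries` follows `length` (4 bytes), so it starts at byte offset 4 and occupies 8 bytes.
Bytes at offsets 4..11: 89 04 8F 05 FD F1 3B DA.
In little-endian order the low byte comes first in memory.
Reassemble most-significant byte first: DA 3B F1 FD 05 8F 04 89 → 0xDA3BF1FD058F0489.
0xDA3BF1FD058F0489 = 15725428592916497545.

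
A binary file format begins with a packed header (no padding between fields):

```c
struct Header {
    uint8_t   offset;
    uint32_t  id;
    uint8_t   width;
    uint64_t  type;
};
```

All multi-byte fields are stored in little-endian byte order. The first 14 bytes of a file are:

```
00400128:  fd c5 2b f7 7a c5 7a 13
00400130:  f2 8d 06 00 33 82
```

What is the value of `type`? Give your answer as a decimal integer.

`type` follows `offset` (1 B), `id` (4 B), `width` (1 B), so it starts at offset 1 + 4 + 1 = 6 and occupies 8 bytes.
Bytes at offsets 6..13: 7A 13 F2 8D 06 00 33 82.
In little-endian order the low byte comes first in memory.
Reassemble most-significant byte first: 82 33 00 06 8D F2 13 7A → 0x823300068DF2137A.
0x823300068DF2137A = 9381842476894131066.

9381842476894131066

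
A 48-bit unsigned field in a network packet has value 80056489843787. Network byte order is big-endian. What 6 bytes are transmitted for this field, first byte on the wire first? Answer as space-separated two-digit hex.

48 CF 9A A3 9C 4B

80056489843787 in hexadecimal, padded to 48 bits, is 0x48CF9AA39C4B.
Split into bytes (most-significant first): 48 CF 9A A3 9C 4B.
Big-endian: lowest address holds the most-significant byte.
So the memory order matches the most-significant-first order: 48 CF 9A A3 9C 4B.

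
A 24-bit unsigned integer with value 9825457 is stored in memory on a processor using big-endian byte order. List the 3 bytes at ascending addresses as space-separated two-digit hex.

95 EC B1

9825457 in hexadecimal, padded to 24 bits, is 0x95ECB1.
Split into bytes (most-significant first): 95 EC B1.
Big-endian: lowest address holds the most-significant byte.
So the memory order matches the most-significant-first order: 95 EC B1.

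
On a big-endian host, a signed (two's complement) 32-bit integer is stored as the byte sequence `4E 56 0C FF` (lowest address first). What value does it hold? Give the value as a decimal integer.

Big-endian stores the most-significant byte at the lowest address.
The bytes are already most-significant first: 0x4E560CFF.
0x4E560CFF = 1314262271.

1314262271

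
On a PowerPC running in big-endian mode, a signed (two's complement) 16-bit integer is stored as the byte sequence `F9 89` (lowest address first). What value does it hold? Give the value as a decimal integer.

Big-endian stores the most-significant byte at the lowest address.
The bytes are already most-significant first: 0xF989.
Top bit is set, so as a signed 16-bit value this is 0xF989 − 2^16 = -1655.

-1655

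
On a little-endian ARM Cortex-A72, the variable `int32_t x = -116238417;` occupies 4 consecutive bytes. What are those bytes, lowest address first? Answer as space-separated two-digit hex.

AF 57 12 F9

Two's complement of -116238417 in 32 bits: 116238417 = 0x06EDA851; invert → 0xF91257AE; add 1 → 0xF91257AF.
Split into bytes (most-significant first): F9 12 57 AF.
Little-endian stores the least-significant byte at the lowest address.
So at ascending addresses the bytes are AF 57 12 F9.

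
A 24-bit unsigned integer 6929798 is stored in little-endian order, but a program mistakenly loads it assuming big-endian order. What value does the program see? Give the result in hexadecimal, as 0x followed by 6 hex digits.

0x86BD69

6929798 in 24-bit hexadecimal is 0x69BD86.
Stored little-endian, the bytes at ascending addresses are 86 BD 69.
Read back as big-endian, the last byte is least significant, giving 0x86BD69.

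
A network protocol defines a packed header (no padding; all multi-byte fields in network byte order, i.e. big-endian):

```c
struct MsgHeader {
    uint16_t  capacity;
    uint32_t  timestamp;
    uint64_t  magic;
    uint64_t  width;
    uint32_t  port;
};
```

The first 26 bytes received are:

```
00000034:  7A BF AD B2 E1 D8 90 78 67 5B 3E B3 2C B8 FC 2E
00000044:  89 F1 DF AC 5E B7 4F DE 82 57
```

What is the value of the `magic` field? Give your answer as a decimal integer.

`magic` follows `capacity` (2 B), `timestamp` (4 B), so it starts at offset 2 + 4 = 6 and occupies 8 bytes.
Bytes at offsets 6..13: 90 78 67 5B 3E B3 2C B8.
Big-endian: lowest address holds the most-significant byte.
The bytes are already most-significant first: 0x9078675B3EB32CB8.
0x9078675B3EB32CB8 = 10410184180258516152.

10410184180258516152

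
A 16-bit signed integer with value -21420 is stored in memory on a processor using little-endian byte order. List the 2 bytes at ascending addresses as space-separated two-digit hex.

Two's complement of -21420 in 16 bits: 21420 = 0x53AC; invert → 0xAC53; add 1 → 0xAC54.
Split into bytes (most-significant first): AC 54.
Little-endian stores the least-significant byte at the lowest address.
So at ascending addresses the bytes are 54 AC.

54 AC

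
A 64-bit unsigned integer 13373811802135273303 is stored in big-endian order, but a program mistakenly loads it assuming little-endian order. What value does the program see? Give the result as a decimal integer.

6277793580070377913

13373811802135273303 in 64-bit hexadecimal is 0xB99952F9FF331F57.
Stored big-endian, the bytes at ascending addresses are B9 99 52 F9 FF 33 1F 57.
Read back as little-endian, the first byte is least significant, giving 0x571F33FFF95299B9.
0x571F33FFF95299B9 = 6277793580070377913.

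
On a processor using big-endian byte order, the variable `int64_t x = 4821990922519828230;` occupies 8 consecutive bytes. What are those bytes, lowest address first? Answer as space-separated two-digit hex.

4821990922519828230 in hexadecimal, padded to 64 bits, is 0x42EB27322EF3D706.
Split into bytes (most-significant first): 42 EB 27 32 2E F3 D7 06.
In big-endian order the high byte comes first in memory.
So the memory order matches the most-significant-first order: 42 EB 27 32 2E F3 D7 06.

42 EB 27 32 2E F3 D7 06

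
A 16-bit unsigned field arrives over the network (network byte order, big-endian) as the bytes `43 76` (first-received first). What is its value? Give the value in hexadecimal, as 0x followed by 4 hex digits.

Big-endian stores the most-significant byte at the lowest address.
The bytes are already most-significant first: 0x4376.

0x4376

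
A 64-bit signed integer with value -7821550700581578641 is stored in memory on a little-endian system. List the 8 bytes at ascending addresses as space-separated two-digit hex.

6F 98 20 03 14 45 74 93

Two's complement of -7821550700581578641 in 64 bits: 7821550700581578641 = 0x6C8BBAEBFCDF6791; invert → 0x937445140320986E; add 1 → 0x937445140320986F.
Split into bytes (most-significant first): 93 74 45 14 03 20 98 6F.
Little-endian stores the least-significant byte at the lowest address.
So at ascending addresses the bytes are 6F 98 20 03 14 45 74 93.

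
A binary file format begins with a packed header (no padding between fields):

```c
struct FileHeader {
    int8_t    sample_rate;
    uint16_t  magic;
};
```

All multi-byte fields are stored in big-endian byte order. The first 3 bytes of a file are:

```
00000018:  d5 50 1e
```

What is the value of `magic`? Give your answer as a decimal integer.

20510

`magic` follows `sample_rate` (1 byte), so it starts at byte offset 1 and occupies 2 bytes.
Bytes at offsets 1..2: 50 1E.
Big-endian stores the most-significant byte at the lowest address.
The bytes are already most-significant first: 0x501E.
0x501E = 20510.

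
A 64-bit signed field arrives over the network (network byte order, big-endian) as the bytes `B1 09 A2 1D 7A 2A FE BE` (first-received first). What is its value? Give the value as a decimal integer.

Big-endian: lowest address holds the most-significant byte.
The bytes are already most-significant first: 0xB109A21D7A2AFEBE.
Top bit is set, so as a signed 64-bit value this is 0xB109A21D7A2AFEBE − 2^64 = -5689838406718521666.

-5689838406718521666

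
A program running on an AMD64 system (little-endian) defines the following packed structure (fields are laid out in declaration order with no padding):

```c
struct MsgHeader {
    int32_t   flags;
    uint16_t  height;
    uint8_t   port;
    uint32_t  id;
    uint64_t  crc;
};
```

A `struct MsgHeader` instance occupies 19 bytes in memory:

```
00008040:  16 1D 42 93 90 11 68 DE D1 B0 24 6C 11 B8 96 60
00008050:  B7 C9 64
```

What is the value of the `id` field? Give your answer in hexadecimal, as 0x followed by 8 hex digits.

`id` follows `flags` (4 B), `height` (2 B), `port` (1 B), so it starts at offset 4 + 2 + 1 = 7 and occupies 4 bytes.
Bytes at offsets 7..10: DE D1 B0 24.
In little-endian order the low byte comes first in memory.
Reassemble most-significant byte first: 24 B0 D1 DE → 0x24B0D1DE.

0x24B0D1DE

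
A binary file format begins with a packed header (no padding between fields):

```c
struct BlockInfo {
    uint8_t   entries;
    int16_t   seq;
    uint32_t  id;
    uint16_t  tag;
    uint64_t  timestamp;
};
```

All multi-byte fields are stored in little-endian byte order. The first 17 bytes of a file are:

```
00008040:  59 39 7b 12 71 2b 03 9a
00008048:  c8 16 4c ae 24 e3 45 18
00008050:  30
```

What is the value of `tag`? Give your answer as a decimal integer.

51354

`tag` follows `entries` (1 B), `seq` (2 B), `id` (4 B), so it starts at offset 1 + 2 + 4 = 7 and occupies 2 bytes.
Bytes at offsets 7..8: 9A C8.
Little-endian: lowest address holds the least-significant byte.
Reassemble most-significant byte first: C8 9A → 0xC89A.
0xC89A = 51354.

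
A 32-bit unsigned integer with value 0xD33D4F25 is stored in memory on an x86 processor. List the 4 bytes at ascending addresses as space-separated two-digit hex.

Split into bytes (most-significant first): D3 3D 4F 25.
Little-endian stores the least-significant byte at the lowest address.
So at ascending addresses the bytes are 25 4F 3D D3.

25 4F 3D D3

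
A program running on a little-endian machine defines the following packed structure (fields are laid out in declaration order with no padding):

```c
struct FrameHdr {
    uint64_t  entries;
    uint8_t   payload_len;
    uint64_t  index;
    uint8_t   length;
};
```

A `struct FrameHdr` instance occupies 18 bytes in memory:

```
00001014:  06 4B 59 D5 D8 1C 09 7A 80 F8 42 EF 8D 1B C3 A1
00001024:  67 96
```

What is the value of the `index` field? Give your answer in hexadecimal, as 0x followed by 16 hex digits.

0x67A1C31B8DEF42F8

`index` follows `entries` (8 B), `payload_len` (1 B), so it starts at offset 8 + 1 = 9 and occupies 8 bytes.
Bytes at offsets 9..16: F8 42 EF 8D 1B C3 A1 67.
Little-endian stores the least-significant byte at the lowest address.
Reassemble most-significant byte first: 67 A1 C3 1B 8D EF 42 F8 → 0x67A1C31B8DEF42F8.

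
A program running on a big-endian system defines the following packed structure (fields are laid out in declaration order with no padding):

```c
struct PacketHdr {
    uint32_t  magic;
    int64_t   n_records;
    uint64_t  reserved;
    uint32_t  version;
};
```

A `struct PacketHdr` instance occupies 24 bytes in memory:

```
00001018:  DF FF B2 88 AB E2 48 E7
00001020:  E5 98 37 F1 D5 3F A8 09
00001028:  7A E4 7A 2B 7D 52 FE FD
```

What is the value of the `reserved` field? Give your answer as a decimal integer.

15366185212281387563

`reserved` follows `magic` (4 B), `n_records` (8 B), so it starts at offset 4 + 8 = 12 and occupies 8 bytes.
Bytes at offsets 12..19: D5 3F A8 09 7A E4 7A 2B.
In big-endian order the high byte comes first in memory.
The bytes are already most-significant first: 0xD53FA8097AE47A2B.
0xD53FA8097AE47A2B = 15366185212281387563.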